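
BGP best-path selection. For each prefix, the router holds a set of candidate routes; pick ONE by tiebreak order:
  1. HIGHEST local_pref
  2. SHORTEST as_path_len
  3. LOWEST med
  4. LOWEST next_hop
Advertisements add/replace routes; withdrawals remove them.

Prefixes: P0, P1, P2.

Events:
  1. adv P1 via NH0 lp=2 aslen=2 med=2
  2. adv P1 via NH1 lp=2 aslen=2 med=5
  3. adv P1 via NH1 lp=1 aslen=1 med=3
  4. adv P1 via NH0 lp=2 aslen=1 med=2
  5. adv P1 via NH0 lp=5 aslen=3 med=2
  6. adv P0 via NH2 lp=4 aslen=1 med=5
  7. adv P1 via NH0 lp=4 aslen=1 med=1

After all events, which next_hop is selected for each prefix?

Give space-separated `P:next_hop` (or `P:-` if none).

Op 1: best P0=- P1=NH0 P2=-
Op 2: best P0=- P1=NH0 P2=-
Op 3: best P0=- P1=NH0 P2=-
Op 4: best P0=- P1=NH0 P2=-
Op 5: best P0=- P1=NH0 P2=-
Op 6: best P0=NH2 P1=NH0 P2=-
Op 7: best P0=NH2 P1=NH0 P2=-

Answer: P0:NH2 P1:NH0 P2:-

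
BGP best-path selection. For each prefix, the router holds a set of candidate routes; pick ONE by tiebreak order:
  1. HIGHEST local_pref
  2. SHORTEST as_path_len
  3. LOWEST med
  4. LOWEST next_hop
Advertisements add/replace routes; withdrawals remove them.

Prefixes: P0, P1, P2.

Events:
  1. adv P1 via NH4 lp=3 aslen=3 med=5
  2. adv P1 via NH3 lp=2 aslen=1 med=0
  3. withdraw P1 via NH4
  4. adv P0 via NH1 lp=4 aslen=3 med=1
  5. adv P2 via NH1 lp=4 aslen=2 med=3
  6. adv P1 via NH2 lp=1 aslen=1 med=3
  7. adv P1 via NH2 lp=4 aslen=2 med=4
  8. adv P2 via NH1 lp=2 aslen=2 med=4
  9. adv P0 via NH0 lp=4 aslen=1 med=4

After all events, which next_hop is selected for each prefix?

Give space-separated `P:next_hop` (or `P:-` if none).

Answer: P0:NH0 P1:NH2 P2:NH1

Derivation:
Op 1: best P0=- P1=NH4 P2=-
Op 2: best P0=- P1=NH4 P2=-
Op 3: best P0=- P1=NH3 P2=-
Op 4: best P0=NH1 P1=NH3 P2=-
Op 5: best P0=NH1 P1=NH3 P2=NH1
Op 6: best P0=NH1 P1=NH3 P2=NH1
Op 7: best P0=NH1 P1=NH2 P2=NH1
Op 8: best P0=NH1 P1=NH2 P2=NH1
Op 9: best P0=NH0 P1=NH2 P2=NH1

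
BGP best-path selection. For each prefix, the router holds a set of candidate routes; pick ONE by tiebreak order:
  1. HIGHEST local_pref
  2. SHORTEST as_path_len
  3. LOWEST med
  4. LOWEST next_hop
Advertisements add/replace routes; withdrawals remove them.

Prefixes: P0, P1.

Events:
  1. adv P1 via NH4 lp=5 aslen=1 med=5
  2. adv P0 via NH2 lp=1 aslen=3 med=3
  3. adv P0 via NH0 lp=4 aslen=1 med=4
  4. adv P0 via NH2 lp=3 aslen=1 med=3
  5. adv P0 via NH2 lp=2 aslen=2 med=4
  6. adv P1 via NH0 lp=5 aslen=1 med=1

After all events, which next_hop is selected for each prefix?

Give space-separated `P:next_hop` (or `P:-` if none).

Answer: P0:NH0 P1:NH0

Derivation:
Op 1: best P0=- P1=NH4
Op 2: best P0=NH2 P1=NH4
Op 3: best P0=NH0 P1=NH4
Op 4: best P0=NH0 P1=NH4
Op 5: best P0=NH0 P1=NH4
Op 6: best P0=NH0 P1=NH0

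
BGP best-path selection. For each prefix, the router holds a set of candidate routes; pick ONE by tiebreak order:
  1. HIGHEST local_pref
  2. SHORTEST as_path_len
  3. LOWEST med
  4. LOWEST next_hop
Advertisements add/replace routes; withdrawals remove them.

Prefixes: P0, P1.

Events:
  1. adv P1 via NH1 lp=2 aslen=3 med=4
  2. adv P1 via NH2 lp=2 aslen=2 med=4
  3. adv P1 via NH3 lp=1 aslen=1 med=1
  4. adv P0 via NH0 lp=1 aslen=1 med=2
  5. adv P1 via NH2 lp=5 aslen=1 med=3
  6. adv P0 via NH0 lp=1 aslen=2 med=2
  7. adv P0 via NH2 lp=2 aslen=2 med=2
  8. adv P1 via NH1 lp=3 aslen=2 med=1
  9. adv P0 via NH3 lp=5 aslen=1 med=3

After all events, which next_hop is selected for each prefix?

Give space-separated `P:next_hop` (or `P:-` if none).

Op 1: best P0=- P1=NH1
Op 2: best P0=- P1=NH2
Op 3: best P0=- P1=NH2
Op 4: best P0=NH0 P1=NH2
Op 5: best P0=NH0 P1=NH2
Op 6: best P0=NH0 P1=NH2
Op 7: best P0=NH2 P1=NH2
Op 8: best P0=NH2 P1=NH2
Op 9: best P0=NH3 P1=NH2

Answer: P0:NH3 P1:NH2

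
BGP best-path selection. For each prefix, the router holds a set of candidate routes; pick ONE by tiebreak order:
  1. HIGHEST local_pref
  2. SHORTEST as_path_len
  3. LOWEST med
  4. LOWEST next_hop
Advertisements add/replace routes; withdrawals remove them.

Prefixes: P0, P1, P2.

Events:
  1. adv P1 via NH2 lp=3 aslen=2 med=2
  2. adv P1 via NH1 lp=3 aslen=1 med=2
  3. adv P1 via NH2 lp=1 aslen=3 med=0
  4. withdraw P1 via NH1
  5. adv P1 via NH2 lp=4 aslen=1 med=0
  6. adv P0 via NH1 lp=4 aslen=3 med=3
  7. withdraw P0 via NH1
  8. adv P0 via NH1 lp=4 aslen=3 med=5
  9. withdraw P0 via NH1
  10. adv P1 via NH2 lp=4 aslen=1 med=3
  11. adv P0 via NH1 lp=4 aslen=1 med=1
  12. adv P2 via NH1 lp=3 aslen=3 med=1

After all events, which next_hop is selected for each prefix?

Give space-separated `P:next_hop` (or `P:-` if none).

Answer: P0:NH1 P1:NH2 P2:NH1

Derivation:
Op 1: best P0=- P1=NH2 P2=-
Op 2: best P0=- P1=NH1 P2=-
Op 3: best P0=- P1=NH1 P2=-
Op 4: best P0=- P1=NH2 P2=-
Op 5: best P0=- P1=NH2 P2=-
Op 6: best P0=NH1 P1=NH2 P2=-
Op 7: best P0=- P1=NH2 P2=-
Op 8: best P0=NH1 P1=NH2 P2=-
Op 9: best P0=- P1=NH2 P2=-
Op 10: best P0=- P1=NH2 P2=-
Op 11: best P0=NH1 P1=NH2 P2=-
Op 12: best P0=NH1 P1=NH2 P2=NH1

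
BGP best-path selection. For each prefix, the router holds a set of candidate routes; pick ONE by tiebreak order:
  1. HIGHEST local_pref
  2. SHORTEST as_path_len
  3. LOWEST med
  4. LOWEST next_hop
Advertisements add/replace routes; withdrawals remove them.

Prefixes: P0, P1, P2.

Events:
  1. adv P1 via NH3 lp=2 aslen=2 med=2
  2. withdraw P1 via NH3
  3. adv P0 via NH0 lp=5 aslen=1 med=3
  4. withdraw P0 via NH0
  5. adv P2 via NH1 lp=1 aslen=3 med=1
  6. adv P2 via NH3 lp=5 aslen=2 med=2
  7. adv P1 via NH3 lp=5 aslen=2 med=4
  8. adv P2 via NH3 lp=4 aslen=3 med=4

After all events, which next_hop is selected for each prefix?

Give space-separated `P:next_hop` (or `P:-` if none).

Answer: P0:- P1:NH3 P2:NH3

Derivation:
Op 1: best P0=- P1=NH3 P2=-
Op 2: best P0=- P1=- P2=-
Op 3: best P0=NH0 P1=- P2=-
Op 4: best P0=- P1=- P2=-
Op 5: best P0=- P1=- P2=NH1
Op 6: best P0=- P1=- P2=NH3
Op 7: best P0=- P1=NH3 P2=NH3
Op 8: best P0=- P1=NH3 P2=NH3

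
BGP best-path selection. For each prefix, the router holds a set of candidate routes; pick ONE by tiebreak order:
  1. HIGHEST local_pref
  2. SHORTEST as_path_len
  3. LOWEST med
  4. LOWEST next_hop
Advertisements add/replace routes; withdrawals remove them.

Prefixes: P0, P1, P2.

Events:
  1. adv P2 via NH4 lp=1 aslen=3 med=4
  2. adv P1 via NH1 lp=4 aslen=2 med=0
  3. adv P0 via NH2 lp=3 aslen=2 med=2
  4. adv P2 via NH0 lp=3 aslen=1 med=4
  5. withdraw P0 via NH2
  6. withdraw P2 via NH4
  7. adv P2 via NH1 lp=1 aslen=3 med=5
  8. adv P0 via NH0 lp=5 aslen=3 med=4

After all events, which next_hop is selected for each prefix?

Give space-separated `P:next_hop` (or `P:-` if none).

Op 1: best P0=- P1=- P2=NH4
Op 2: best P0=- P1=NH1 P2=NH4
Op 3: best P0=NH2 P1=NH1 P2=NH4
Op 4: best P0=NH2 P1=NH1 P2=NH0
Op 5: best P0=- P1=NH1 P2=NH0
Op 6: best P0=- P1=NH1 P2=NH0
Op 7: best P0=- P1=NH1 P2=NH0
Op 8: best P0=NH0 P1=NH1 P2=NH0

Answer: P0:NH0 P1:NH1 P2:NH0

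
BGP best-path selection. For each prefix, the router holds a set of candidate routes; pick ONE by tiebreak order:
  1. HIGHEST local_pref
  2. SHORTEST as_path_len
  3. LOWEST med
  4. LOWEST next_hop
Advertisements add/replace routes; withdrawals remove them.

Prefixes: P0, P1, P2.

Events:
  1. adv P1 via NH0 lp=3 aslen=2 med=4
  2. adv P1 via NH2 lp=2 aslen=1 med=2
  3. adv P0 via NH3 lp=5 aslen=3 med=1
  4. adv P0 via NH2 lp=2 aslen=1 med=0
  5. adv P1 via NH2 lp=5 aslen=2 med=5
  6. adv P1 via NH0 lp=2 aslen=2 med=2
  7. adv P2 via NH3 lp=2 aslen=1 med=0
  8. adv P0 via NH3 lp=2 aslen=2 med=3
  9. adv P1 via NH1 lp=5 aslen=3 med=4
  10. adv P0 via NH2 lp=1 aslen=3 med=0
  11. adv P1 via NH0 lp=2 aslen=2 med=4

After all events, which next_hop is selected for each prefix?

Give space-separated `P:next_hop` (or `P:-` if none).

Answer: P0:NH3 P1:NH2 P2:NH3

Derivation:
Op 1: best P0=- P1=NH0 P2=-
Op 2: best P0=- P1=NH0 P2=-
Op 3: best P0=NH3 P1=NH0 P2=-
Op 4: best P0=NH3 P1=NH0 P2=-
Op 5: best P0=NH3 P1=NH2 P2=-
Op 6: best P0=NH3 P1=NH2 P2=-
Op 7: best P0=NH3 P1=NH2 P2=NH3
Op 8: best P0=NH2 P1=NH2 P2=NH3
Op 9: best P0=NH2 P1=NH2 P2=NH3
Op 10: best P0=NH3 P1=NH2 P2=NH3
Op 11: best P0=NH3 P1=NH2 P2=NH3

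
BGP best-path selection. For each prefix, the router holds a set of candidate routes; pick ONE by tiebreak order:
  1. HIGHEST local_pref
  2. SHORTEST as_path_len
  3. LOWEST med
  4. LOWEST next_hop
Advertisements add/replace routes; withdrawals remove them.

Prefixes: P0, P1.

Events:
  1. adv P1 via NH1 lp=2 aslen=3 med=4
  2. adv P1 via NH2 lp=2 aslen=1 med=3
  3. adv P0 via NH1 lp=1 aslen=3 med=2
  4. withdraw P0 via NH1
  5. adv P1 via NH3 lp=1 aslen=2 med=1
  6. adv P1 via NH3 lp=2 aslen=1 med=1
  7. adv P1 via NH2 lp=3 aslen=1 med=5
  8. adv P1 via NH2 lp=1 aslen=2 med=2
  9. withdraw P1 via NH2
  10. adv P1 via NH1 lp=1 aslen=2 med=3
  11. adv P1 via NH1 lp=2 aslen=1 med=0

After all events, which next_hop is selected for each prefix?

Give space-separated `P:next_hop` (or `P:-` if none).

Op 1: best P0=- P1=NH1
Op 2: best P0=- P1=NH2
Op 3: best P0=NH1 P1=NH2
Op 4: best P0=- P1=NH2
Op 5: best P0=- P1=NH2
Op 6: best P0=- P1=NH3
Op 7: best P0=- P1=NH2
Op 8: best P0=- P1=NH3
Op 9: best P0=- P1=NH3
Op 10: best P0=- P1=NH3
Op 11: best P0=- P1=NH1

Answer: P0:- P1:NH1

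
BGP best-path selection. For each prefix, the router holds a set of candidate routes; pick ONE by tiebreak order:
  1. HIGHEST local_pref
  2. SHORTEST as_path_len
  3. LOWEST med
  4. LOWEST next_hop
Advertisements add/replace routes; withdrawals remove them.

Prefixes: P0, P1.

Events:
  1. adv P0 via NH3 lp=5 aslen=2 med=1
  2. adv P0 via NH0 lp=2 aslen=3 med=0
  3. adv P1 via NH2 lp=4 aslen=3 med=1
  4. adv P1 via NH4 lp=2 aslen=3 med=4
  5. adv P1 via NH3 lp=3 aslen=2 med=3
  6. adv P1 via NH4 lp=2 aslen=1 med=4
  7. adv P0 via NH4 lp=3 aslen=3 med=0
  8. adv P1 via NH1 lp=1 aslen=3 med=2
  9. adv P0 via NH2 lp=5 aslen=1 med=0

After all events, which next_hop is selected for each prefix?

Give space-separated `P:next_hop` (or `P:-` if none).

Answer: P0:NH2 P1:NH2

Derivation:
Op 1: best P0=NH3 P1=-
Op 2: best P0=NH3 P1=-
Op 3: best P0=NH3 P1=NH2
Op 4: best P0=NH3 P1=NH2
Op 5: best P0=NH3 P1=NH2
Op 6: best P0=NH3 P1=NH2
Op 7: best P0=NH3 P1=NH2
Op 8: best P0=NH3 P1=NH2
Op 9: best P0=NH2 P1=NH2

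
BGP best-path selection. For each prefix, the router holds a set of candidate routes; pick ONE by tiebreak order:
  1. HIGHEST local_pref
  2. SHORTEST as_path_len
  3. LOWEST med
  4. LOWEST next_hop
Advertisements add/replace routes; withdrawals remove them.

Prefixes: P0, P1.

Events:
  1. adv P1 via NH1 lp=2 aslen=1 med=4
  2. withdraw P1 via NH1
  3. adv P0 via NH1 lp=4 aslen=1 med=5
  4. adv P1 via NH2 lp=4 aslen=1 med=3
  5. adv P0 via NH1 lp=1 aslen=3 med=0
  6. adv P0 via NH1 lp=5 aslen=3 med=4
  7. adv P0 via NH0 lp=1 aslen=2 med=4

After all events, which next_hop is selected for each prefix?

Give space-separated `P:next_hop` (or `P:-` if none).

Op 1: best P0=- P1=NH1
Op 2: best P0=- P1=-
Op 3: best P0=NH1 P1=-
Op 4: best P0=NH1 P1=NH2
Op 5: best P0=NH1 P1=NH2
Op 6: best P0=NH1 P1=NH2
Op 7: best P0=NH1 P1=NH2

Answer: P0:NH1 P1:NH2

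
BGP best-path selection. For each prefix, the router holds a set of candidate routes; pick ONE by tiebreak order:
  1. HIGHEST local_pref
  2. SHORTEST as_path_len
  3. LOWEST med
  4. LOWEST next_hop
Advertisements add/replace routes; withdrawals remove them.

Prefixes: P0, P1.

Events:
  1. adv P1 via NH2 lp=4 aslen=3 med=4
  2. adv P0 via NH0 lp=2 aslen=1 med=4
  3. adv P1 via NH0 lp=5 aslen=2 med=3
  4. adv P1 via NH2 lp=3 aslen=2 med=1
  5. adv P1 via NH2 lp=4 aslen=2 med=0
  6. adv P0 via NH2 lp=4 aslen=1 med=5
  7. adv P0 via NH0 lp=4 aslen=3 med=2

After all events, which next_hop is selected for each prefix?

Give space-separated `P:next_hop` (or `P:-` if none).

Op 1: best P0=- P1=NH2
Op 2: best P0=NH0 P1=NH2
Op 3: best P0=NH0 P1=NH0
Op 4: best P0=NH0 P1=NH0
Op 5: best P0=NH0 P1=NH0
Op 6: best P0=NH2 P1=NH0
Op 7: best P0=NH2 P1=NH0

Answer: P0:NH2 P1:NH0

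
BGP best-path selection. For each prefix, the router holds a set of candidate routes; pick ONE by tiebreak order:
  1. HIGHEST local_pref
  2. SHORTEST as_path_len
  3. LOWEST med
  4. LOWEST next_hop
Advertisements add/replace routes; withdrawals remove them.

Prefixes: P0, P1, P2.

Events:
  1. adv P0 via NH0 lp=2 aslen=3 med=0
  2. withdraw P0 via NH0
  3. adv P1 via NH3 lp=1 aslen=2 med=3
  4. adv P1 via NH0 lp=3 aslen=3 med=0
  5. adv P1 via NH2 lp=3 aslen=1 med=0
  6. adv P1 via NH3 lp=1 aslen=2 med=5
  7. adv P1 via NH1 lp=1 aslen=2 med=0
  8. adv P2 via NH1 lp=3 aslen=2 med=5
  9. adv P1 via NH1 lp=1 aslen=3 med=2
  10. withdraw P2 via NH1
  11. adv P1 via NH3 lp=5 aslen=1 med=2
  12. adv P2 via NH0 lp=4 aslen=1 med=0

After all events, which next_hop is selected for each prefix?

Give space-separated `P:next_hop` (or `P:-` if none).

Op 1: best P0=NH0 P1=- P2=-
Op 2: best P0=- P1=- P2=-
Op 3: best P0=- P1=NH3 P2=-
Op 4: best P0=- P1=NH0 P2=-
Op 5: best P0=- P1=NH2 P2=-
Op 6: best P0=- P1=NH2 P2=-
Op 7: best P0=- P1=NH2 P2=-
Op 8: best P0=- P1=NH2 P2=NH1
Op 9: best P0=- P1=NH2 P2=NH1
Op 10: best P0=- P1=NH2 P2=-
Op 11: best P0=- P1=NH3 P2=-
Op 12: best P0=- P1=NH3 P2=NH0

Answer: P0:- P1:NH3 P2:NH0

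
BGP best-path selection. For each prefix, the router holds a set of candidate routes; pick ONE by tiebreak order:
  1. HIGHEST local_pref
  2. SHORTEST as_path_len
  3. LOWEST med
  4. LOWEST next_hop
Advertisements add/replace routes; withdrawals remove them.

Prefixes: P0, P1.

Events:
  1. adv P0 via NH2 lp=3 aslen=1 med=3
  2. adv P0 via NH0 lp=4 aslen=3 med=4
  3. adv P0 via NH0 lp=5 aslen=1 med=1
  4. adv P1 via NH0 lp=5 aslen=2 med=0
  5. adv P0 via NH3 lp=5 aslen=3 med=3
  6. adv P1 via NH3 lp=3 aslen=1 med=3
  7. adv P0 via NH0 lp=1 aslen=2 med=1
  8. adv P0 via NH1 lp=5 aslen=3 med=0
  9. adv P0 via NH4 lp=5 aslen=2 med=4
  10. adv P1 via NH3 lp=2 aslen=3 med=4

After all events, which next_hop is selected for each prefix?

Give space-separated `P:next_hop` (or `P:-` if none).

Answer: P0:NH4 P1:NH0

Derivation:
Op 1: best P0=NH2 P1=-
Op 2: best P0=NH0 P1=-
Op 3: best P0=NH0 P1=-
Op 4: best P0=NH0 P1=NH0
Op 5: best P0=NH0 P1=NH0
Op 6: best P0=NH0 P1=NH0
Op 7: best P0=NH3 P1=NH0
Op 8: best P0=NH1 P1=NH0
Op 9: best P0=NH4 P1=NH0
Op 10: best P0=NH4 P1=NH0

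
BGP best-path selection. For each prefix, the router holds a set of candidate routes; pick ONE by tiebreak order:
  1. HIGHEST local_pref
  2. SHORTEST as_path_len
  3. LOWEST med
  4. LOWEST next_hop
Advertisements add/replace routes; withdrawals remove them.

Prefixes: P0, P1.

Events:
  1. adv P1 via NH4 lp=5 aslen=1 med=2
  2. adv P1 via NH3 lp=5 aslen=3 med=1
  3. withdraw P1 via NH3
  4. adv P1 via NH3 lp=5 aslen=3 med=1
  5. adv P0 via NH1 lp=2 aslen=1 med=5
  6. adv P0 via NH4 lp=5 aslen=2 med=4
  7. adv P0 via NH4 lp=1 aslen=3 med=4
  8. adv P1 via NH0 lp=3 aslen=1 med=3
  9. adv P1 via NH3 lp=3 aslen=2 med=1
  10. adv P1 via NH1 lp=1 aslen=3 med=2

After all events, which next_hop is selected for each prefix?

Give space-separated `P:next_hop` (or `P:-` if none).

Op 1: best P0=- P1=NH4
Op 2: best P0=- P1=NH4
Op 3: best P0=- P1=NH4
Op 4: best P0=- P1=NH4
Op 5: best P0=NH1 P1=NH4
Op 6: best P0=NH4 P1=NH4
Op 7: best P0=NH1 P1=NH4
Op 8: best P0=NH1 P1=NH4
Op 9: best P0=NH1 P1=NH4
Op 10: best P0=NH1 P1=NH4

Answer: P0:NH1 P1:NH4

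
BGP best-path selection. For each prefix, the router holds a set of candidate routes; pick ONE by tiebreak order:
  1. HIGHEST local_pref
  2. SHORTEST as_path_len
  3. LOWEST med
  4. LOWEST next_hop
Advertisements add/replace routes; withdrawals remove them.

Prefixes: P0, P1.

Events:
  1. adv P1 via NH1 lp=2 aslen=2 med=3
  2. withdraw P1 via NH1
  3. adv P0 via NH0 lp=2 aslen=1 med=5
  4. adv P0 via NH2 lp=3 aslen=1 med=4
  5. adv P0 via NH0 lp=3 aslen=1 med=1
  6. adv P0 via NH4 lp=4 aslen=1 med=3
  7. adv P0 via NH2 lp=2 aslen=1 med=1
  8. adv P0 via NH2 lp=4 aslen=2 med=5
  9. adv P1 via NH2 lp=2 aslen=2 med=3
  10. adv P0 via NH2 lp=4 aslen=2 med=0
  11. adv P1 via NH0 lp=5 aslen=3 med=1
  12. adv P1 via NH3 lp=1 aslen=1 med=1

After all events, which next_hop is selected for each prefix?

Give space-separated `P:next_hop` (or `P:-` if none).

Op 1: best P0=- P1=NH1
Op 2: best P0=- P1=-
Op 3: best P0=NH0 P1=-
Op 4: best P0=NH2 P1=-
Op 5: best P0=NH0 P1=-
Op 6: best P0=NH4 P1=-
Op 7: best P0=NH4 P1=-
Op 8: best P0=NH4 P1=-
Op 9: best P0=NH4 P1=NH2
Op 10: best P0=NH4 P1=NH2
Op 11: best P0=NH4 P1=NH0
Op 12: best P0=NH4 P1=NH0

Answer: P0:NH4 P1:NH0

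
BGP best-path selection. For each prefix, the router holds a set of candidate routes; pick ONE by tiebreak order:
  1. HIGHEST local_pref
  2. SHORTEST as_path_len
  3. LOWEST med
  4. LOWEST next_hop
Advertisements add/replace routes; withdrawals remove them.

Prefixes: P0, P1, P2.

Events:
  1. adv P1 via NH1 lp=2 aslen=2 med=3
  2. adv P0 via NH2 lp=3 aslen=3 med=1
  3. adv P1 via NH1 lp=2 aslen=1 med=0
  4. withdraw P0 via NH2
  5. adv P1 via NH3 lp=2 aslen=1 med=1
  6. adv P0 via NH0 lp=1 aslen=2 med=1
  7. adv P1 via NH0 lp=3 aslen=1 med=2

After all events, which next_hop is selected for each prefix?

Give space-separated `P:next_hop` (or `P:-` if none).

Op 1: best P0=- P1=NH1 P2=-
Op 2: best P0=NH2 P1=NH1 P2=-
Op 3: best P0=NH2 P1=NH1 P2=-
Op 4: best P0=- P1=NH1 P2=-
Op 5: best P0=- P1=NH1 P2=-
Op 6: best P0=NH0 P1=NH1 P2=-
Op 7: best P0=NH0 P1=NH0 P2=-

Answer: P0:NH0 P1:NH0 P2:-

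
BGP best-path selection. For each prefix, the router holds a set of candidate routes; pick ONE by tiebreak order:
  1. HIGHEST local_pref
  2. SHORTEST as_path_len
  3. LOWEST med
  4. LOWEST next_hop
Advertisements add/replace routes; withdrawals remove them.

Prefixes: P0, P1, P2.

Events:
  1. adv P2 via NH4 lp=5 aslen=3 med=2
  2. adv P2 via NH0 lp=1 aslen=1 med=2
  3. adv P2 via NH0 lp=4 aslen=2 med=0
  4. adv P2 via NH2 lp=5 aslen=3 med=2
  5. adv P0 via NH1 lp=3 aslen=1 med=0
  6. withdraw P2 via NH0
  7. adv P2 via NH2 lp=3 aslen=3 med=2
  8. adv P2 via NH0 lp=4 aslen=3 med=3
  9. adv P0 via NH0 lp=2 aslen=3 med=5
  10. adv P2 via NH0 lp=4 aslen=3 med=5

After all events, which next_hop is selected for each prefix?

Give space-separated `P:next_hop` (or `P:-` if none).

Op 1: best P0=- P1=- P2=NH4
Op 2: best P0=- P1=- P2=NH4
Op 3: best P0=- P1=- P2=NH4
Op 4: best P0=- P1=- P2=NH2
Op 5: best P0=NH1 P1=- P2=NH2
Op 6: best P0=NH1 P1=- P2=NH2
Op 7: best P0=NH1 P1=- P2=NH4
Op 8: best P0=NH1 P1=- P2=NH4
Op 9: best P0=NH1 P1=- P2=NH4
Op 10: best P0=NH1 P1=- P2=NH4

Answer: P0:NH1 P1:- P2:NH4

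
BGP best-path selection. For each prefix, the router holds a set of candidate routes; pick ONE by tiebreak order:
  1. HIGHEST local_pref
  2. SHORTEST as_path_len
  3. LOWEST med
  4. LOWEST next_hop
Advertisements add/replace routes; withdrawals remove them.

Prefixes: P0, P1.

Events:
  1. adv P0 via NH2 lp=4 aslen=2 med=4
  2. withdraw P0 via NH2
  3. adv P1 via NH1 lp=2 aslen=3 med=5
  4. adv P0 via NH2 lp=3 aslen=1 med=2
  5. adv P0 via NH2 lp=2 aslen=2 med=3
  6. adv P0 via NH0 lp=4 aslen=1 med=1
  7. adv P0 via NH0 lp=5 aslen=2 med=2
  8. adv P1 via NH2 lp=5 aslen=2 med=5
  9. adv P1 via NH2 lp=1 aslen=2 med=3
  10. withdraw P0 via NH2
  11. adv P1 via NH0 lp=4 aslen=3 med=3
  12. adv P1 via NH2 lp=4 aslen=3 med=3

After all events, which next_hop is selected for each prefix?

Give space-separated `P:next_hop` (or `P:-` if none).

Op 1: best P0=NH2 P1=-
Op 2: best P0=- P1=-
Op 3: best P0=- P1=NH1
Op 4: best P0=NH2 P1=NH1
Op 5: best P0=NH2 P1=NH1
Op 6: best P0=NH0 P1=NH1
Op 7: best P0=NH0 P1=NH1
Op 8: best P0=NH0 P1=NH2
Op 9: best P0=NH0 P1=NH1
Op 10: best P0=NH0 P1=NH1
Op 11: best P0=NH0 P1=NH0
Op 12: best P0=NH0 P1=NH0

Answer: P0:NH0 P1:NH0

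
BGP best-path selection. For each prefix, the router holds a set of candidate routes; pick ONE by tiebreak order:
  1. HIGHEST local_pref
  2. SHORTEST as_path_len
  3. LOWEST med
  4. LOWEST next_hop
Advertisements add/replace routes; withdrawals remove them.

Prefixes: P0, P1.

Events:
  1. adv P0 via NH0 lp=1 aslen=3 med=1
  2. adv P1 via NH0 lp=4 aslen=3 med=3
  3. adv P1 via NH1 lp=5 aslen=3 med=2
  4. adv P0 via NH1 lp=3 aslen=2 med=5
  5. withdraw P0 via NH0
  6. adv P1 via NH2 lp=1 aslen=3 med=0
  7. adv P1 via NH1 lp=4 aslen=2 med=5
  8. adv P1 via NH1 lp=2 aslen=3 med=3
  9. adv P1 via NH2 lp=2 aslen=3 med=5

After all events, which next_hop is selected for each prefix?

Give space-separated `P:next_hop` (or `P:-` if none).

Op 1: best P0=NH0 P1=-
Op 2: best P0=NH0 P1=NH0
Op 3: best P0=NH0 P1=NH1
Op 4: best P0=NH1 P1=NH1
Op 5: best P0=NH1 P1=NH1
Op 6: best P0=NH1 P1=NH1
Op 7: best P0=NH1 P1=NH1
Op 8: best P0=NH1 P1=NH0
Op 9: best P0=NH1 P1=NH0

Answer: P0:NH1 P1:NH0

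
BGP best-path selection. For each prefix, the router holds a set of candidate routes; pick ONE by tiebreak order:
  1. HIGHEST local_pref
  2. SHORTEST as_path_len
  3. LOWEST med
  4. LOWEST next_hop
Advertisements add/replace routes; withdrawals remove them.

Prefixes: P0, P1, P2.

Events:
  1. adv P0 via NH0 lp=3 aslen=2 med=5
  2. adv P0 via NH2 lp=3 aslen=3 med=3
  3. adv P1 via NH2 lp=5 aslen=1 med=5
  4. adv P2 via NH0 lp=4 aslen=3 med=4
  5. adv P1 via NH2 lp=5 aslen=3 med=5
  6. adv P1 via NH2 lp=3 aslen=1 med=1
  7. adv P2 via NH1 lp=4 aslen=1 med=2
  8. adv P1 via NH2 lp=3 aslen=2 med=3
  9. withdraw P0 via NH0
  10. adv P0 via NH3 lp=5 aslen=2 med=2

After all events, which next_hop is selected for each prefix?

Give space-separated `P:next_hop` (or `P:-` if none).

Op 1: best P0=NH0 P1=- P2=-
Op 2: best P0=NH0 P1=- P2=-
Op 3: best P0=NH0 P1=NH2 P2=-
Op 4: best P0=NH0 P1=NH2 P2=NH0
Op 5: best P0=NH0 P1=NH2 P2=NH0
Op 6: best P0=NH0 P1=NH2 P2=NH0
Op 7: best P0=NH0 P1=NH2 P2=NH1
Op 8: best P0=NH0 P1=NH2 P2=NH1
Op 9: best P0=NH2 P1=NH2 P2=NH1
Op 10: best P0=NH3 P1=NH2 P2=NH1

Answer: P0:NH3 P1:NH2 P2:NH1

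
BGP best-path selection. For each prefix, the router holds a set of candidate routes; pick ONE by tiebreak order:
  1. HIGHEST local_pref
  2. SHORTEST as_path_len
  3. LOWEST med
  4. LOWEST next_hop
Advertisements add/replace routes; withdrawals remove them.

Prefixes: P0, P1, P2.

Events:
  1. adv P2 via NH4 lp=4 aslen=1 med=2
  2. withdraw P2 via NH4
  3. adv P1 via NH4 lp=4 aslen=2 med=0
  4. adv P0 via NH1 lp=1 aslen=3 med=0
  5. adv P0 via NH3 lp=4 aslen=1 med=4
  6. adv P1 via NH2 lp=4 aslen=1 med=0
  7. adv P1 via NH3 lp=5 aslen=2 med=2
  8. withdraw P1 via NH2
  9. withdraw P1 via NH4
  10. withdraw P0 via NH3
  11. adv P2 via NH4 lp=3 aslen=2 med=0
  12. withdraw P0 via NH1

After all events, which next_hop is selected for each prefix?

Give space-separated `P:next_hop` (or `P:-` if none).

Op 1: best P0=- P1=- P2=NH4
Op 2: best P0=- P1=- P2=-
Op 3: best P0=- P1=NH4 P2=-
Op 4: best P0=NH1 P1=NH4 P2=-
Op 5: best P0=NH3 P1=NH4 P2=-
Op 6: best P0=NH3 P1=NH2 P2=-
Op 7: best P0=NH3 P1=NH3 P2=-
Op 8: best P0=NH3 P1=NH3 P2=-
Op 9: best P0=NH3 P1=NH3 P2=-
Op 10: best P0=NH1 P1=NH3 P2=-
Op 11: best P0=NH1 P1=NH3 P2=NH4
Op 12: best P0=- P1=NH3 P2=NH4

Answer: P0:- P1:NH3 P2:NH4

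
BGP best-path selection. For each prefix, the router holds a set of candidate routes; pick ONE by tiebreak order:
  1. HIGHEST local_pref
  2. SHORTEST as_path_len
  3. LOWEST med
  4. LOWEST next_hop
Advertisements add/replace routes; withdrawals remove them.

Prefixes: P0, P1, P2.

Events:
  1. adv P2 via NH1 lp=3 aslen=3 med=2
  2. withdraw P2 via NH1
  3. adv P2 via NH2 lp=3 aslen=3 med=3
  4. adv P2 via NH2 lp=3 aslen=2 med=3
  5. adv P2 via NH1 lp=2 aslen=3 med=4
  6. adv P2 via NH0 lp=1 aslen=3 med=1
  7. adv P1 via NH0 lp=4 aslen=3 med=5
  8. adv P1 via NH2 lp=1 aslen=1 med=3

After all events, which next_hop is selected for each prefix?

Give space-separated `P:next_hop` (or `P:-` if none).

Answer: P0:- P1:NH0 P2:NH2

Derivation:
Op 1: best P0=- P1=- P2=NH1
Op 2: best P0=- P1=- P2=-
Op 3: best P0=- P1=- P2=NH2
Op 4: best P0=- P1=- P2=NH2
Op 5: best P0=- P1=- P2=NH2
Op 6: best P0=- P1=- P2=NH2
Op 7: best P0=- P1=NH0 P2=NH2
Op 8: best P0=- P1=NH0 P2=NH2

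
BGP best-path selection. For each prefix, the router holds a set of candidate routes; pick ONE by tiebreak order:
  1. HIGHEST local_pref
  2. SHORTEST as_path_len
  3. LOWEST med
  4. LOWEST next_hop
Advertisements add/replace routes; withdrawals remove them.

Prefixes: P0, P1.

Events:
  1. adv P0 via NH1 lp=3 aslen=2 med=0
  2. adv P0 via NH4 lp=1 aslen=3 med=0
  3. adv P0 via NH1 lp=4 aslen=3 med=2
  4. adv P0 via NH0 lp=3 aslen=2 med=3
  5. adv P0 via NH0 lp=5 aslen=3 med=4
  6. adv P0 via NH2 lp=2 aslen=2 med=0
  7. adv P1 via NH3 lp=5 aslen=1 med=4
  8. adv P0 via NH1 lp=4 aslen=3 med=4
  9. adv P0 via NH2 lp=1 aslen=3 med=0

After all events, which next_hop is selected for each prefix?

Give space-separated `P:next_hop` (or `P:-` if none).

Answer: P0:NH0 P1:NH3

Derivation:
Op 1: best P0=NH1 P1=-
Op 2: best P0=NH1 P1=-
Op 3: best P0=NH1 P1=-
Op 4: best P0=NH1 P1=-
Op 5: best P0=NH0 P1=-
Op 6: best P0=NH0 P1=-
Op 7: best P0=NH0 P1=NH3
Op 8: best P0=NH0 P1=NH3
Op 9: best P0=NH0 P1=NH3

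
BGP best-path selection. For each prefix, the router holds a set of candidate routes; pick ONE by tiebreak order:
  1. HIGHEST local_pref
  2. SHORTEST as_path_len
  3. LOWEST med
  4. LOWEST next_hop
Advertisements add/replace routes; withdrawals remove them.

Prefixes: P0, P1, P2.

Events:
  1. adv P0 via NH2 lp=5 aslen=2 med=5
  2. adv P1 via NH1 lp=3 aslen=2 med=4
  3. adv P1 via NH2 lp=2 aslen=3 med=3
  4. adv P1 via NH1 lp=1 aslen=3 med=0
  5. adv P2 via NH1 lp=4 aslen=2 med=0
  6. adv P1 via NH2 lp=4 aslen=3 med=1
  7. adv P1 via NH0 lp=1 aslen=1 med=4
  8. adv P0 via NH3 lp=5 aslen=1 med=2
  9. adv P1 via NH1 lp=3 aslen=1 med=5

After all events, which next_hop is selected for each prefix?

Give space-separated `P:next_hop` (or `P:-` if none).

Answer: P0:NH3 P1:NH2 P2:NH1

Derivation:
Op 1: best P0=NH2 P1=- P2=-
Op 2: best P0=NH2 P1=NH1 P2=-
Op 3: best P0=NH2 P1=NH1 P2=-
Op 4: best P0=NH2 P1=NH2 P2=-
Op 5: best P0=NH2 P1=NH2 P2=NH1
Op 6: best P0=NH2 P1=NH2 P2=NH1
Op 7: best P0=NH2 P1=NH2 P2=NH1
Op 8: best P0=NH3 P1=NH2 P2=NH1
Op 9: best P0=NH3 P1=NH2 P2=NH1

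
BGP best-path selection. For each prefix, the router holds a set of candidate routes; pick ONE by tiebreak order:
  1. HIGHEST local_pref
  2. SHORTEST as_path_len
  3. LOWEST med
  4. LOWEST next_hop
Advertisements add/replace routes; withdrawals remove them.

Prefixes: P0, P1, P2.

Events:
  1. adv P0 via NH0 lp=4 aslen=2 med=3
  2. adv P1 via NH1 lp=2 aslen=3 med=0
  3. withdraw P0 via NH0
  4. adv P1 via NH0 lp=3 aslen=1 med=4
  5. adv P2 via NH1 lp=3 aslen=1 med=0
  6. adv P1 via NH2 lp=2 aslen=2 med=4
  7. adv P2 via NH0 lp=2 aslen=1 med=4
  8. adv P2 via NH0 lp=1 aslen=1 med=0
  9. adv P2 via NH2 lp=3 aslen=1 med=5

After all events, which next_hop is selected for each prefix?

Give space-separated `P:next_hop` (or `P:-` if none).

Op 1: best P0=NH0 P1=- P2=-
Op 2: best P0=NH0 P1=NH1 P2=-
Op 3: best P0=- P1=NH1 P2=-
Op 4: best P0=- P1=NH0 P2=-
Op 5: best P0=- P1=NH0 P2=NH1
Op 6: best P0=- P1=NH0 P2=NH1
Op 7: best P0=- P1=NH0 P2=NH1
Op 8: best P0=- P1=NH0 P2=NH1
Op 9: best P0=- P1=NH0 P2=NH1

Answer: P0:- P1:NH0 P2:NH1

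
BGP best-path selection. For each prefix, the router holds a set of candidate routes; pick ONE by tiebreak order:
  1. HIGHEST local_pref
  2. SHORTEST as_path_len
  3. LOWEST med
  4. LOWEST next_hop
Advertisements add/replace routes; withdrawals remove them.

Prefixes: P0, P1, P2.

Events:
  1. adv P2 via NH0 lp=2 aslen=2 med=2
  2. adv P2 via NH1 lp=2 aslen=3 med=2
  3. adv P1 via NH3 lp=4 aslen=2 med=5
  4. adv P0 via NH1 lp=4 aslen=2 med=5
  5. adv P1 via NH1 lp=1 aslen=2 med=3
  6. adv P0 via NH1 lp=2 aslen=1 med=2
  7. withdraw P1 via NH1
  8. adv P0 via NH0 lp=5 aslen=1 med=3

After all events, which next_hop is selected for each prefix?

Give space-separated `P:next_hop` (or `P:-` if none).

Answer: P0:NH0 P1:NH3 P2:NH0

Derivation:
Op 1: best P0=- P1=- P2=NH0
Op 2: best P0=- P1=- P2=NH0
Op 3: best P0=- P1=NH3 P2=NH0
Op 4: best P0=NH1 P1=NH3 P2=NH0
Op 5: best P0=NH1 P1=NH3 P2=NH0
Op 6: best P0=NH1 P1=NH3 P2=NH0
Op 7: best P0=NH1 P1=NH3 P2=NH0
Op 8: best P0=NH0 P1=NH3 P2=NH0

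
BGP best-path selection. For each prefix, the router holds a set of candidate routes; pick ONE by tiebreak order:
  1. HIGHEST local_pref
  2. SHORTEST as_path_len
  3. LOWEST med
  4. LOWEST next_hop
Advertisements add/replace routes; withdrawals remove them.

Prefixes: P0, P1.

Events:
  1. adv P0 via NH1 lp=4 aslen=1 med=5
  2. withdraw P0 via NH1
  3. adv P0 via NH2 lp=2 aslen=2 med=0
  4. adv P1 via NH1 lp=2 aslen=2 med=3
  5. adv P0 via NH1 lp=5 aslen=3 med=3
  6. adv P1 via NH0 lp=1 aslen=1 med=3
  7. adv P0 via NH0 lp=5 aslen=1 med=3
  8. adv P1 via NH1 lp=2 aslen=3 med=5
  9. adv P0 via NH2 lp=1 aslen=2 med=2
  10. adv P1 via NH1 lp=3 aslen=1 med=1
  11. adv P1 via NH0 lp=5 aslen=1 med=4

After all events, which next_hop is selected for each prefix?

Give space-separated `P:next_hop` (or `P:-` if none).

Answer: P0:NH0 P1:NH0

Derivation:
Op 1: best P0=NH1 P1=-
Op 2: best P0=- P1=-
Op 3: best P0=NH2 P1=-
Op 4: best P0=NH2 P1=NH1
Op 5: best P0=NH1 P1=NH1
Op 6: best P0=NH1 P1=NH1
Op 7: best P0=NH0 P1=NH1
Op 8: best P0=NH0 P1=NH1
Op 9: best P0=NH0 P1=NH1
Op 10: best P0=NH0 P1=NH1
Op 11: best P0=NH0 P1=NH0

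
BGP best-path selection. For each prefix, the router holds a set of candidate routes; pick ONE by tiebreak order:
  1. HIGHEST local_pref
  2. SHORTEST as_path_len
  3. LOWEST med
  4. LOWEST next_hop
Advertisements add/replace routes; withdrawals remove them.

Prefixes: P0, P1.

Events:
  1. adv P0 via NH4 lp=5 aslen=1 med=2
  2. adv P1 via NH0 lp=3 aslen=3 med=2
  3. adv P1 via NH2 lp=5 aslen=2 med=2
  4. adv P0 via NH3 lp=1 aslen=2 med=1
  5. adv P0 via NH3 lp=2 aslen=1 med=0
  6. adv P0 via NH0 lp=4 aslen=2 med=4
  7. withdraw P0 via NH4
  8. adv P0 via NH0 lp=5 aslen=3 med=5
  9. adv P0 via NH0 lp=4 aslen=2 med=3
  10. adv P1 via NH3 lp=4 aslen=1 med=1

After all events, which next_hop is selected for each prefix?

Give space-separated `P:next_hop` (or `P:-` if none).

Op 1: best P0=NH4 P1=-
Op 2: best P0=NH4 P1=NH0
Op 3: best P0=NH4 P1=NH2
Op 4: best P0=NH4 P1=NH2
Op 5: best P0=NH4 P1=NH2
Op 6: best P0=NH4 P1=NH2
Op 7: best P0=NH0 P1=NH2
Op 8: best P0=NH0 P1=NH2
Op 9: best P0=NH0 P1=NH2
Op 10: best P0=NH0 P1=NH2

Answer: P0:NH0 P1:NH2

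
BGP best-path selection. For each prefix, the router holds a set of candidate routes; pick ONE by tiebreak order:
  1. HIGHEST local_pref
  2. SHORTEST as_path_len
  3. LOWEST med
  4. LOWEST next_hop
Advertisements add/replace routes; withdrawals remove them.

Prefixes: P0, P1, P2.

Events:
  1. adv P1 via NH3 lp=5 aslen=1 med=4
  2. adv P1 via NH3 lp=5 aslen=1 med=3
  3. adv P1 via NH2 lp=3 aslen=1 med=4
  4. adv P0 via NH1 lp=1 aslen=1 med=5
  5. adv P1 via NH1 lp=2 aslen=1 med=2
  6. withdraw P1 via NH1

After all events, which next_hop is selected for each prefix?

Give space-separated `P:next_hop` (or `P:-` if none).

Answer: P0:NH1 P1:NH3 P2:-

Derivation:
Op 1: best P0=- P1=NH3 P2=-
Op 2: best P0=- P1=NH3 P2=-
Op 3: best P0=- P1=NH3 P2=-
Op 4: best P0=NH1 P1=NH3 P2=-
Op 5: best P0=NH1 P1=NH3 P2=-
Op 6: best P0=NH1 P1=NH3 P2=-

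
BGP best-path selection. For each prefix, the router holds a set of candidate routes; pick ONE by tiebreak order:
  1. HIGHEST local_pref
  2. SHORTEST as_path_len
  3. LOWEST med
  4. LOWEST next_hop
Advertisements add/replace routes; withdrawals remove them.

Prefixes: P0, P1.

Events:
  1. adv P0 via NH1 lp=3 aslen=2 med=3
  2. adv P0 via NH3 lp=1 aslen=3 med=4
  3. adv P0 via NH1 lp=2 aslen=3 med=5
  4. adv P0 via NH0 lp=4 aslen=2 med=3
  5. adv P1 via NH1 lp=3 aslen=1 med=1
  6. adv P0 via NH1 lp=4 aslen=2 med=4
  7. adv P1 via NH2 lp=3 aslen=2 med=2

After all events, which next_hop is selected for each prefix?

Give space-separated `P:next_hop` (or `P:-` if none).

Op 1: best P0=NH1 P1=-
Op 2: best P0=NH1 P1=-
Op 3: best P0=NH1 P1=-
Op 4: best P0=NH0 P1=-
Op 5: best P0=NH0 P1=NH1
Op 6: best P0=NH0 P1=NH1
Op 7: best P0=NH0 P1=NH1

Answer: P0:NH0 P1:NH1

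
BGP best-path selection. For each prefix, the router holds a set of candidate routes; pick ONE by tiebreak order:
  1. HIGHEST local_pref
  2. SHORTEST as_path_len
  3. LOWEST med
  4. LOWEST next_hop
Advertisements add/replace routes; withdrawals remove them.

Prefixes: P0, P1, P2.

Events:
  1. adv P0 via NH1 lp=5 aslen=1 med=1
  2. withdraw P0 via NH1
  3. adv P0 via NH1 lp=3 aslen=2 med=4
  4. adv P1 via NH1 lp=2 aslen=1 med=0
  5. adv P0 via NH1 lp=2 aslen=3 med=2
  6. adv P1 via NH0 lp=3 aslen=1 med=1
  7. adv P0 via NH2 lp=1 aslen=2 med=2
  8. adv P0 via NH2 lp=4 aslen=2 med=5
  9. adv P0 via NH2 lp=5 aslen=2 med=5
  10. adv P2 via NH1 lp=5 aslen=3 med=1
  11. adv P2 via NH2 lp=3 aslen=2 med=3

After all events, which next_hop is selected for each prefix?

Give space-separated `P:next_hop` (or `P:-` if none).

Op 1: best P0=NH1 P1=- P2=-
Op 2: best P0=- P1=- P2=-
Op 3: best P0=NH1 P1=- P2=-
Op 4: best P0=NH1 P1=NH1 P2=-
Op 5: best P0=NH1 P1=NH1 P2=-
Op 6: best P0=NH1 P1=NH0 P2=-
Op 7: best P0=NH1 P1=NH0 P2=-
Op 8: best P0=NH2 P1=NH0 P2=-
Op 9: best P0=NH2 P1=NH0 P2=-
Op 10: best P0=NH2 P1=NH0 P2=NH1
Op 11: best P0=NH2 P1=NH0 P2=NH1

Answer: P0:NH2 P1:NH0 P2:NH1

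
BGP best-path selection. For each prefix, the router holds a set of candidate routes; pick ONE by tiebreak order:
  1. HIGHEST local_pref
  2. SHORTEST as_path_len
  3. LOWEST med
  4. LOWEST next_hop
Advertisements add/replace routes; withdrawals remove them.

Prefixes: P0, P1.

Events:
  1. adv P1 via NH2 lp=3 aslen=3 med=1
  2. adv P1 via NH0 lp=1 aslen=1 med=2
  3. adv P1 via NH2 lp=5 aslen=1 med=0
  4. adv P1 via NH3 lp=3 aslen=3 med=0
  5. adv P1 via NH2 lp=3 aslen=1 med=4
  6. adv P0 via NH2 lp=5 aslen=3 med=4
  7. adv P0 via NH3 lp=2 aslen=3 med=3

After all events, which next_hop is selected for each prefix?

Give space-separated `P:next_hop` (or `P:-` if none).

Op 1: best P0=- P1=NH2
Op 2: best P0=- P1=NH2
Op 3: best P0=- P1=NH2
Op 4: best P0=- P1=NH2
Op 5: best P0=- P1=NH2
Op 6: best P0=NH2 P1=NH2
Op 7: best P0=NH2 P1=NH2

Answer: P0:NH2 P1:NH2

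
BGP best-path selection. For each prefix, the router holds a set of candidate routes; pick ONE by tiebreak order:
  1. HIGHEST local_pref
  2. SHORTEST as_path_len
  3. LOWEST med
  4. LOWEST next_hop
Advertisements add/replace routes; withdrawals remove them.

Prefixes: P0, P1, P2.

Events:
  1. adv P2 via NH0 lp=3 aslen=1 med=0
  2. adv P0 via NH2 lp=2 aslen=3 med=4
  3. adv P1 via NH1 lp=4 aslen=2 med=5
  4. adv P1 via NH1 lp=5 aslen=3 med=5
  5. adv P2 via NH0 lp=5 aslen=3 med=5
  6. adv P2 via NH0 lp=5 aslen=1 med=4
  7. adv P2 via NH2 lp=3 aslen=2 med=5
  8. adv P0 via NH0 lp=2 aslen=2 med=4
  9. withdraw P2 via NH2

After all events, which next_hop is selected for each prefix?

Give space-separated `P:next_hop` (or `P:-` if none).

Answer: P0:NH0 P1:NH1 P2:NH0

Derivation:
Op 1: best P0=- P1=- P2=NH0
Op 2: best P0=NH2 P1=- P2=NH0
Op 3: best P0=NH2 P1=NH1 P2=NH0
Op 4: best P0=NH2 P1=NH1 P2=NH0
Op 5: best P0=NH2 P1=NH1 P2=NH0
Op 6: best P0=NH2 P1=NH1 P2=NH0
Op 7: best P0=NH2 P1=NH1 P2=NH0
Op 8: best P0=NH0 P1=NH1 P2=NH0
Op 9: best P0=NH0 P1=NH1 P2=NH0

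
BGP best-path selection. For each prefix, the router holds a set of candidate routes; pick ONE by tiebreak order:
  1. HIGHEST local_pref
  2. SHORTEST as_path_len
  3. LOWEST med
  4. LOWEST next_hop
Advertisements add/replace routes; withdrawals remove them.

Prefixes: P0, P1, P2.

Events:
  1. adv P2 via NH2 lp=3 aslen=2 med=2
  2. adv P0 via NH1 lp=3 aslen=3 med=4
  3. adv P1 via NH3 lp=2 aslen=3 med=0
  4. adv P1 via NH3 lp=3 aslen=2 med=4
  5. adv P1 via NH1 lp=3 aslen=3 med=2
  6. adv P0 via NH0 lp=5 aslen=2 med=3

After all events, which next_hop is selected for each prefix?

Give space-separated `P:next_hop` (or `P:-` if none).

Op 1: best P0=- P1=- P2=NH2
Op 2: best P0=NH1 P1=- P2=NH2
Op 3: best P0=NH1 P1=NH3 P2=NH2
Op 4: best P0=NH1 P1=NH3 P2=NH2
Op 5: best P0=NH1 P1=NH3 P2=NH2
Op 6: best P0=NH0 P1=NH3 P2=NH2

Answer: P0:NH0 P1:NH3 P2:NH2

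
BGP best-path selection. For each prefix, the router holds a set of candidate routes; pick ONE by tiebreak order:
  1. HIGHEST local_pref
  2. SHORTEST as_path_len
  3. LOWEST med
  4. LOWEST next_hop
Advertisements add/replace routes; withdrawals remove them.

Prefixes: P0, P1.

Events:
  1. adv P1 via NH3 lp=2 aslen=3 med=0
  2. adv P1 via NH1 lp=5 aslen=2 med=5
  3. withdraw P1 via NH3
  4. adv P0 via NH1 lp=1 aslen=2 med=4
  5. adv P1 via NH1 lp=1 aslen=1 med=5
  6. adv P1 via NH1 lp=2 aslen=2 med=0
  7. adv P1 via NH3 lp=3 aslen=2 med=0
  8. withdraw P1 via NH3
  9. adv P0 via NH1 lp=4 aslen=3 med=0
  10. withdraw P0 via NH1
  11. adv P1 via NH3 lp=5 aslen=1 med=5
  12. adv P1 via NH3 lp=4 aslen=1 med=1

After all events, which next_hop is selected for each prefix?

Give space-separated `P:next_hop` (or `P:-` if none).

Op 1: best P0=- P1=NH3
Op 2: best P0=- P1=NH1
Op 3: best P0=- P1=NH1
Op 4: best P0=NH1 P1=NH1
Op 5: best P0=NH1 P1=NH1
Op 6: best P0=NH1 P1=NH1
Op 7: best P0=NH1 P1=NH3
Op 8: best P0=NH1 P1=NH1
Op 9: best P0=NH1 P1=NH1
Op 10: best P0=- P1=NH1
Op 11: best P0=- P1=NH3
Op 12: best P0=- P1=NH3

Answer: P0:- P1:NH3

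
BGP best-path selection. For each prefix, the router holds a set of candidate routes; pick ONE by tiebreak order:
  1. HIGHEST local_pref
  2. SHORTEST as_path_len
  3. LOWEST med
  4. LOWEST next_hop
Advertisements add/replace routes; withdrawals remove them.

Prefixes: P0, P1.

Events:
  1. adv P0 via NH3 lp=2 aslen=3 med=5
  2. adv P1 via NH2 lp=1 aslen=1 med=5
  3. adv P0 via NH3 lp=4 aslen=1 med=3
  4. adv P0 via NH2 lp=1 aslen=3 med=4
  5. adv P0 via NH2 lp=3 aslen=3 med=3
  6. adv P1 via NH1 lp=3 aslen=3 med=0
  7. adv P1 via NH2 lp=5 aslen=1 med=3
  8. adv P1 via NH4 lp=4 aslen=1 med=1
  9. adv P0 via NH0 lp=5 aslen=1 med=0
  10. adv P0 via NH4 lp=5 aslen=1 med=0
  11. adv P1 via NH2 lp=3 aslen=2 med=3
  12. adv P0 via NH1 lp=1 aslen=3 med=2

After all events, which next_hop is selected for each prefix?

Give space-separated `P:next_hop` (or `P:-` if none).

Answer: P0:NH0 P1:NH4

Derivation:
Op 1: best P0=NH3 P1=-
Op 2: best P0=NH3 P1=NH2
Op 3: best P0=NH3 P1=NH2
Op 4: best P0=NH3 P1=NH2
Op 5: best P0=NH3 P1=NH2
Op 6: best P0=NH3 P1=NH1
Op 7: best P0=NH3 P1=NH2
Op 8: best P0=NH3 P1=NH2
Op 9: best P0=NH0 P1=NH2
Op 10: best P0=NH0 P1=NH2
Op 11: best P0=NH0 P1=NH4
Op 12: best P0=NH0 P1=NH4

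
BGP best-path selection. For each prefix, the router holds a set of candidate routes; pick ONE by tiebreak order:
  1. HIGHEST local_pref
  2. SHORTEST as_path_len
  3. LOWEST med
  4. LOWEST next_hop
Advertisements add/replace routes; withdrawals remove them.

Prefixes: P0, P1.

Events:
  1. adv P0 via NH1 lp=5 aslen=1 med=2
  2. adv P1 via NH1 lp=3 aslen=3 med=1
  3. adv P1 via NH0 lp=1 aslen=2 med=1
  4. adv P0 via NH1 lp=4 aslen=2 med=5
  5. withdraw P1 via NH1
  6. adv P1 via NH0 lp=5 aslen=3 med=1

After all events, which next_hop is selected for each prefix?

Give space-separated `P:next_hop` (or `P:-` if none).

Answer: P0:NH1 P1:NH0

Derivation:
Op 1: best P0=NH1 P1=-
Op 2: best P0=NH1 P1=NH1
Op 3: best P0=NH1 P1=NH1
Op 4: best P0=NH1 P1=NH1
Op 5: best P0=NH1 P1=NH0
Op 6: best P0=NH1 P1=NH0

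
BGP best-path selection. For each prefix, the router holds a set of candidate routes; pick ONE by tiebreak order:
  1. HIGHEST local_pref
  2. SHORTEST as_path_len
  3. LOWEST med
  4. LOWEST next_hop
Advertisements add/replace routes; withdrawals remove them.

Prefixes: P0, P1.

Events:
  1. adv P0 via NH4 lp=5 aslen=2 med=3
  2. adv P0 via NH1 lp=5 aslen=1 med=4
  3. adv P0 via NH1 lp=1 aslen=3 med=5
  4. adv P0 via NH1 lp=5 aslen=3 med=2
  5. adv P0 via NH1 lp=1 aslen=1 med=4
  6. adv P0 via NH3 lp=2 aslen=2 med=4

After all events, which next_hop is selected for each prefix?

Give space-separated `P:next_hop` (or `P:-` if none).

Answer: P0:NH4 P1:-

Derivation:
Op 1: best P0=NH4 P1=-
Op 2: best P0=NH1 P1=-
Op 3: best P0=NH4 P1=-
Op 4: best P0=NH4 P1=-
Op 5: best P0=NH4 P1=-
Op 6: best P0=NH4 P1=-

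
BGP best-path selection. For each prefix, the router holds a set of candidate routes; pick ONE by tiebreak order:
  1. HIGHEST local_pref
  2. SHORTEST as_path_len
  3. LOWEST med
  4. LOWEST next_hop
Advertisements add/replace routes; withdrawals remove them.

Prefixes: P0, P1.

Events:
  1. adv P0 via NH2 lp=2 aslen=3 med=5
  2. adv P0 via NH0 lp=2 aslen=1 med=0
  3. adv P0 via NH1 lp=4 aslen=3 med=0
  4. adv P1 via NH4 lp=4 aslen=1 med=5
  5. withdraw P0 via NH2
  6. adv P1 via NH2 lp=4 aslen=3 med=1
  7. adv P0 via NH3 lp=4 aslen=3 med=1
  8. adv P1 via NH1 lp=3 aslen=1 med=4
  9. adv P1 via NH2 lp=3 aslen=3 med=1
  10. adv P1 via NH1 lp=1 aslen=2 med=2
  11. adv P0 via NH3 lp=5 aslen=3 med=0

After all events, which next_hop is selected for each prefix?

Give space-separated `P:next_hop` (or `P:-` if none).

Op 1: best P0=NH2 P1=-
Op 2: best P0=NH0 P1=-
Op 3: best P0=NH1 P1=-
Op 4: best P0=NH1 P1=NH4
Op 5: best P0=NH1 P1=NH4
Op 6: best P0=NH1 P1=NH4
Op 7: best P0=NH1 P1=NH4
Op 8: best P0=NH1 P1=NH4
Op 9: best P0=NH1 P1=NH4
Op 10: best P0=NH1 P1=NH4
Op 11: best P0=NH3 P1=NH4

Answer: P0:NH3 P1:NH4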